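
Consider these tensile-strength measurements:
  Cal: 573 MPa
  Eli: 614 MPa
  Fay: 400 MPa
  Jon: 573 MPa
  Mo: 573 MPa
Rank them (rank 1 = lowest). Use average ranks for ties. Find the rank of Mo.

Sorted (ascending): 400, 573, 573, 573, 614
The 3 values of 573 occupy positions 2–4 → average rank 3.
Mo has value 573 MPa → rank 3.

3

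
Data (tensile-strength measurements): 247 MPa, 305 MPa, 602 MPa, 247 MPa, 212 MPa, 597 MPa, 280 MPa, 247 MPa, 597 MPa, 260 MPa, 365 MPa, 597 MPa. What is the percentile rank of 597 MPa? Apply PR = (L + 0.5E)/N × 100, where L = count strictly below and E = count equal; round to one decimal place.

79.2

N = 12.
Strictly below 597: 8. Equal to 597: 3.
PR = (8 + 0.5·3)/12 × 100 = 79.2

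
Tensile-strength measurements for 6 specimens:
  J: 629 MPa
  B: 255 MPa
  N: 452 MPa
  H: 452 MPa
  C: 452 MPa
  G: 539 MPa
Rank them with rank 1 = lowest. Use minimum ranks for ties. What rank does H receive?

2

Sorted (ascending): 255, 452, 452, 452, 539, 629
The 3 values of 452 occupy positions 2–4 → each gets rank 2.
H has value 452 MPa → rank 2.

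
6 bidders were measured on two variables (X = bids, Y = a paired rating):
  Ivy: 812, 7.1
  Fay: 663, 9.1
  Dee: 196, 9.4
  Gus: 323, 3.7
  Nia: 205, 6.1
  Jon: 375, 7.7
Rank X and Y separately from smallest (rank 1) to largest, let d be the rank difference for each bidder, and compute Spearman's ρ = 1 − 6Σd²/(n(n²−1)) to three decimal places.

-0.086

Ranks of variable 1: 6, 5, 1, 3, 2, 4
Ranks of variable 2: 3, 5, 6, 1, 2, 4
d = r₁ − r₂: 3, 0, -5, 2, 0, 0
d²: 9, 0, 25, 4, 0, 0; Σd² = 38
ρ = 1 − 6·38/(6·35) = 1 − 228/210 = -0.086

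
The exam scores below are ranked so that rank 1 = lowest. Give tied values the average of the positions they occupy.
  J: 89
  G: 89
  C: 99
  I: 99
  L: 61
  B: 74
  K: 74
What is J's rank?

Sorted (ascending): 61, 74, 74, 89, 89, 99, 99
The 2 values of 74 occupy positions 2–3 → average rank (2+3)/2 = 2.5.
The 2 values of 89 occupy positions 4–5 → average rank (4+5)/2 = 4.5.
The 2 values of 99 occupy positions 6–7 → average rank (6+7)/2 = 6.5.
J has value 89 → rank 4.5.

4.5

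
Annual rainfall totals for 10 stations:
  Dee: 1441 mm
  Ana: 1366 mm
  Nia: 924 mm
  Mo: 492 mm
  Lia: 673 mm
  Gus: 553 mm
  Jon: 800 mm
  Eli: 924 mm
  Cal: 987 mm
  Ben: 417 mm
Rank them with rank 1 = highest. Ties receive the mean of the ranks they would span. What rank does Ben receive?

10

Sorted (descending): 1441, 1366, 987, 924, 924, 800, 673, 553, 492, 417
The 2 values of 924 occupy positions 4–5 → average rank (4+5)/2 = 4.5.
Ben has value 417 mm → rank 10.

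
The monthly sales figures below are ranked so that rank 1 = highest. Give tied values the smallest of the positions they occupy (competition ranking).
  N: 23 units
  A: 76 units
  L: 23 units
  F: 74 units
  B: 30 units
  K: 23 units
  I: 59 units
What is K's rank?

Sorted (descending): 76, 74, 59, 30, 23, 23, 23
The 3 values of 23 occupy positions 5–7 → each gets rank 5.
K has value 23 units → rank 5.

5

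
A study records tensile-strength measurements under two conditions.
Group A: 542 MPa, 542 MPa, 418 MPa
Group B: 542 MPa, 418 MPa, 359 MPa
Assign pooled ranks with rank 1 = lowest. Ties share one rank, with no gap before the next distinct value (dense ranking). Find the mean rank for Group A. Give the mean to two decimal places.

2.67

Sorted (ascending): 359, 418, 418, 542, 542, 542
The 2 values of 418 share dense rank 2.
The 3 values of 542 share dense rank 3.
Remaining distinct values take the next consecutive integers.
Group A values → pooled ranks: 542→3, 542→3, 418→2
Mean rank = (3 + 3 + 2) / 3 = 2.67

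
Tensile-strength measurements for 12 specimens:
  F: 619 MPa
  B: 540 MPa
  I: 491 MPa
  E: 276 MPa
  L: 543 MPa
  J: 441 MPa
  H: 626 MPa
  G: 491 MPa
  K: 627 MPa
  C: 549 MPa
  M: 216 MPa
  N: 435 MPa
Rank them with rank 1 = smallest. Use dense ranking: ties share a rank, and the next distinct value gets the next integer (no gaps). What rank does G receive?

5

Sorted (ascending): 216, 276, 435, 441, 491, 491, 540, 543, 549, 619, 626, 627
The 2 values of 491 share dense rank 5.
Remaining distinct values take the next consecutive integers.
G has value 491 MPa → rank 5.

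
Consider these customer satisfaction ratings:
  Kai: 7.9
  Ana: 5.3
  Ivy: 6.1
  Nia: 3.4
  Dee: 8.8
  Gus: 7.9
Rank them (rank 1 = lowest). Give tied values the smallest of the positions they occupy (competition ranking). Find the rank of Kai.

Sorted (ascending): 3.4, 5.3, 6.1, 7.9, 7.9, 8.8
The 2 values of 7.9 occupy positions 4–5 → each gets rank 4.
Kai has value 7.9 → rank 4.

4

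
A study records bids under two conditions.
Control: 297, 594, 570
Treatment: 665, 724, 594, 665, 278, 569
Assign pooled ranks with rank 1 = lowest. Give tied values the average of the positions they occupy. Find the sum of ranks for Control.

11.5

Sorted (ascending): 278, 297, 569, 570, 594, 594, 665, 665, 724
The 2 values of 594 occupy positions 5–6 → average rank (5+6)/2 = 5.5.
The 2 values of 665 occupy positions 7–8 → average rank (7+8)/2 = 7.5.
Control values → pooled ranks: 297→2, 594→5.5, 570→4
Rank sum = 2 + 5.5 + 4 = 11.5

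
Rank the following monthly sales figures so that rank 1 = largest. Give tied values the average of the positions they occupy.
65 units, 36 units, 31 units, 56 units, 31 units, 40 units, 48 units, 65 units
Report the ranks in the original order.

1.5, 6, 7.5, 3, 7.5, 5, 4, 1.5

Sorted (descending): 65, 65, 56, 48, 40, 36, 31, 31
The 2 values of 65 occupy positions 1–2 → average rank (1+2)/2 = 1.5.
The 2 values of 31 occupy positions 7–8 → average rank (7+8)/2 = 7.5.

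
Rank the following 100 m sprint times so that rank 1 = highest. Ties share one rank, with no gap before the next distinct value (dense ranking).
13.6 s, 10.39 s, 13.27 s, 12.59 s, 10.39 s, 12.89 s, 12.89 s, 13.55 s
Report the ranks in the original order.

Sorted (descending): 13.6, 13.55, 13.27, 12.89, 12.89, 12.59, 10.39, 10.39
The 2 values of 12.89 share dense rank 4.
The 2 values of 10.39 share dense rank 6.
Remaining distinct values take the next consecutive integers.

1, 6, 3, 5, 6, 4, 4, 2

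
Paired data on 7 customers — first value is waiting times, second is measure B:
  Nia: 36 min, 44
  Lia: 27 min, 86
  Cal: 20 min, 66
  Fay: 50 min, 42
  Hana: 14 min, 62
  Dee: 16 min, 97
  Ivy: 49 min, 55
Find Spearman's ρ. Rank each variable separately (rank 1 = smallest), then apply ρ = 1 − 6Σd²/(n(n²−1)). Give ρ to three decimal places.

-0.714

Ranks of variable 1: 5, 4, 3, 7, 1, 2, 6
Ranks of variable 2: 2, 6, 5, 1, 4, 7, 3
d = r₁ − r₂: 3, -2, -2, 6, -3, -5, 3
d²: 9, 4, 4, 36, 9, 25, 9; Σd² = 96
ρ = 1 − 6·96/(7·48) = 1 − 576/336 = -0.714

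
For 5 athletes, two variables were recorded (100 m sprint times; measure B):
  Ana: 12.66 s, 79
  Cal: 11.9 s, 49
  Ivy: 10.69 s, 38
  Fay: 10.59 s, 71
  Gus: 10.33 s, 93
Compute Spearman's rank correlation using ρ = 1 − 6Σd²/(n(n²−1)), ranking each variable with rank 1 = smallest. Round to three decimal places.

Ranks of variable 1: 5, 4, 3, 2, 1
Ranks of variable 2: 4, 2, 1, 3, 5
d = r₁ − r₂: 1, 2, 2, -1, -4
d²: 1, 4, 4, 1, 16; Σd² = 26
ρ = 1 − 6·26/(5·24) = 1 − 156/120 = -0.300

-0.300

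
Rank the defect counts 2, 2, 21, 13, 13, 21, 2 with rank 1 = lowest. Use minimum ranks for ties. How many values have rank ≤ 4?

Sorted (ascending): 2, 2, 2, 13, 13, 21, 21
The 3 values of 2 occupy positions 1–3 → each gets rank 1.
The 2 values of 13 occupy positions 4–5 → each gets rank 4.
The 2 values of 21 occupy positions 6–7 → each gets rank 6.
Ranks ≤ 4: {1, 1, 1, 4, 4} → 5 values.

5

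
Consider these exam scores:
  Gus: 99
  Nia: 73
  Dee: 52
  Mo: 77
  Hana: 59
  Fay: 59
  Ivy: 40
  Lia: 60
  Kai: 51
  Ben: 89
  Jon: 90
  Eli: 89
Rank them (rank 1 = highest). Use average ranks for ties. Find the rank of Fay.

Sorted (descending): 99, 90, 89, 89, 77, 73, 60, 59, 59, 52, 51, 40
The 2 values of 89 occupy positions 3–4 → average rank (3+4)/2 = 3.5.
The 2 values of 59 occupy positions 8–9 → average rank (8+9)/2 = 8.5.
Fay has value 59 → rank 8.5.

8.5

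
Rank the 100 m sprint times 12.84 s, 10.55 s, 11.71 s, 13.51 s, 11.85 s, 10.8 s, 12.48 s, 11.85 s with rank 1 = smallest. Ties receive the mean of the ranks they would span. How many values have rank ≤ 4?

Sorted (ascending): 10.55, 10.8, 11.71, 11.85, 11.85, 12.48, 12.84, 13.51
The 2 values of 11.85 occupy positions 4–5 → average rank (4+5)/2 = 4.5.
Ranks ≤ 4: {1, 2, 3} → 3 values.

3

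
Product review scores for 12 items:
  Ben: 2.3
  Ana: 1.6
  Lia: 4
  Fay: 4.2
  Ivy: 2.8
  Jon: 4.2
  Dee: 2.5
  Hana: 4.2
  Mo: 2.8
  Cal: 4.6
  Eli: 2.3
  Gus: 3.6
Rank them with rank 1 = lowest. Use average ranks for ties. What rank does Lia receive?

Sorted (ascending): 1.6, 2.3, 2.3, 2.5, 2.8, 2.8, 3.6, 4, 4.2, 4.2, 4.2, 4.6
The 2 values of 2.3 occupy positions 2–3 → average rank (2+3)/2 = 2.5.
The 2 values of 2.8 occupy positions 5–6 → average rank (5+6)/2 = 5.5.
The 3 values of 4.2 occupy positions 9–11 → average rank 10.
Lia has value 4 → rank 8.

8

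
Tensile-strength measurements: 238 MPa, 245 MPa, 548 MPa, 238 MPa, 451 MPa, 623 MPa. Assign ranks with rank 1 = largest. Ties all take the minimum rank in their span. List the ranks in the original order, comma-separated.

Sorted (descending): 623, 548, 451, 245, 238, 238
The 2 values of 238 occupy positions 5–6 → each gets rank 5.

5, 4, 2, 5, 3, 1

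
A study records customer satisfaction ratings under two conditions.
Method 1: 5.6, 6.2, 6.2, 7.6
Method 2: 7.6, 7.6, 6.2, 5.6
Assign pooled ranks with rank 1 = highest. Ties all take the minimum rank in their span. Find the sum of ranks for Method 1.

Sorted (descending): 7.6, 7.6, 7.6, 6.2, 6.2, 6.2, 5.6, 5.6
The 3 values of 7.6 occupy positions 1–3 → each gets rank 1.
The 3 values of 6.2 occupy positions 4–6 → each gets rank 4.
The 2 values of 5.6 occupy positions 7–8 → each gets rank 7.
Method 1 values → pooled ranks: 5.6→7, 6.2→4, 6.2→4, 7.6→1
Rank sum = 7 + 4 + 4 + 1 = 16

16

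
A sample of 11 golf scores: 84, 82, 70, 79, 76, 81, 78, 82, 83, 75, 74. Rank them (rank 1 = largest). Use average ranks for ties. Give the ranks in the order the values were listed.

1, 3.5, 11, 6, 8, 5, 7, 3.5, 2, 9, 10

Sorted (descending): 84, 83, 82, 82, 81, 79, 78, 76, 75, 74, 70
The 2 values of 82 occupy positions 3–4 → average rank (3+4)/2 = 3.5.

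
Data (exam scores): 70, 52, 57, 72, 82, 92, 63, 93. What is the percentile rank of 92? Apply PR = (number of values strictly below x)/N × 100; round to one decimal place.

75.0

N = 8.
Strictly below 92: 6. Equal to 92: 1.
PR = 6/8 × 100 = 75.0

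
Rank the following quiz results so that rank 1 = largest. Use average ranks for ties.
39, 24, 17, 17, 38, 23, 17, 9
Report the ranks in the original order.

1, 3, 6, 6, 2, 4, 6, 8

Sorted (descending): 39, 38, 24, 23, 17, 17, 17, 9
The 3 values of 17 occupy positions 5–7 → average rank 6.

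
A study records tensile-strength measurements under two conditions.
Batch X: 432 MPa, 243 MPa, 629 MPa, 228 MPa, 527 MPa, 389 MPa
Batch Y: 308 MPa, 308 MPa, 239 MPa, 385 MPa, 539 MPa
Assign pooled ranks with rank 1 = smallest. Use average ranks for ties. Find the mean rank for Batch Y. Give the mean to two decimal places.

5.40

Sorted (ascending): 228, 239, 243, 308, 308, 385, 389, 432, 527, 539, 629
The 2 values of 308 occupy positions 4–5 → average rank (4+5)/2 = 4.5.
Batch Y values → pooled ranks: 308→4.5, 308→4.5, 239→2, 385→6, 539→10
Mean rank = (4.5 + 4.5 + 2 + 6 + 10) / 5 = 5.40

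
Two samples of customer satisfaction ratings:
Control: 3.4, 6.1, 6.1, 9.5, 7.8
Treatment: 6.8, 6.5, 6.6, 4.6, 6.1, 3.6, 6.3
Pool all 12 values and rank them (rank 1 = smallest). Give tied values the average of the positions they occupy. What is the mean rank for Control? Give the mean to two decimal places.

Sorted (ascending): 3.4, 3.6, 4.6, 6.1, 6.1, 6.1, 6.3, 6.5, 6.6, 6.8, 7.8, 9.5
The 3 values of 6.1 occupy positions 4–6 → average rank 5.
Control values → pooled ranks: 3.4→1, 6.1→5, 6.1→5, 9.5→12, 7.8→11
Mean rank = (1 + 5 + 5 + 12 + 11) / 5 = 6.80

6.80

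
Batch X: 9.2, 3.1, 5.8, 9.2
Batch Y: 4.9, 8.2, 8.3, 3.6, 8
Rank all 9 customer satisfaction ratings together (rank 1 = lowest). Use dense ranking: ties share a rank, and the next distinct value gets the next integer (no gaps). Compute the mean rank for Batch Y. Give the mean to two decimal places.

Sorted (ascending): 3.1, 3.6, 4.9, 5.8, 8, 8.2, 8.3, 9.2, 9.2
The 2 values of 9.2 share dense rank 8.
Remaining distinct values take the next consecutive integers.
Batch Y values → pooled ranks: 4.9→3, 8.2→6, 8.3→7, 3.6→2, 8→5
Mean rank = (3 + 6 + 7 + 2 + 5) / 5 = 4.60

4.60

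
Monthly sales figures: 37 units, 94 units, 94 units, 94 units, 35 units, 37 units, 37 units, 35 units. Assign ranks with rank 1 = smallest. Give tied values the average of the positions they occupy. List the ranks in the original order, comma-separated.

4, 7, 7, 7, 1.5, 4, 4, 1.5

Sorted (ascending): 35, 35, 37, 37, 37, 94, 94, 94
The 2 values of 35 occupy positions 1–2 → average rank (1+2)/2 = 1.5.
The 3 values of 37 occupy positions 3–5 → average rank 4.
The 3 values of 94 occupy positions 6–8 → average rank 7.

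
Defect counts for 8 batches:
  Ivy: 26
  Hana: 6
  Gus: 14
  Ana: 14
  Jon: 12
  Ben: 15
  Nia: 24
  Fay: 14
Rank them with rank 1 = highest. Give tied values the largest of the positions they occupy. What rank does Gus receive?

Sorted (descending): 26, 24, 15, 14, 14, 14, 12, 6
The 3 values of 14 occupy positions 4–6 → each gets rank 6.
Gus has value 14 → rank 6.

6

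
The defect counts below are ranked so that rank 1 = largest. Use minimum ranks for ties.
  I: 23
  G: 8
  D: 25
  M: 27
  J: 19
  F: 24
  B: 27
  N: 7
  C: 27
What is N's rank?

9

Sorted (descending): 27, 27, 27, 25, 24, 23, 19, 8, 7
The 3 values of 27 occupy positions 1–3 → each gets rank 1.
N has value 7 → rank 9.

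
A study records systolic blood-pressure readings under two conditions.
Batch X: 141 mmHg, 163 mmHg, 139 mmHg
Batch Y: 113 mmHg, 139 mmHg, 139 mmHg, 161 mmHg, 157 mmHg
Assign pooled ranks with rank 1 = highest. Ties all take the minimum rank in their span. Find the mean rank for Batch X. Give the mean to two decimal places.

Sorted (descending): 163, 161, 157, 141, 139, 139, 139, 113
The 3 values of 139 occupy positions 5–7 → each gets rank 5.
Batch X values → pooled ranks: 141→4, 163→1, 139→5
Mean rank = (4 + 1 + 5) / 3 = 3.33

3.33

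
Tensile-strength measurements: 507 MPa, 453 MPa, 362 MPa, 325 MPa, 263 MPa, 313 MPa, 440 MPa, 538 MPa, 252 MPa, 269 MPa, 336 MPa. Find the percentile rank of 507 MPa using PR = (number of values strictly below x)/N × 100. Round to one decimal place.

N = 11.
Strictly below 507: 9. Equal to 507: 1.
PR = 9/11 × 100 = 81.8

81.8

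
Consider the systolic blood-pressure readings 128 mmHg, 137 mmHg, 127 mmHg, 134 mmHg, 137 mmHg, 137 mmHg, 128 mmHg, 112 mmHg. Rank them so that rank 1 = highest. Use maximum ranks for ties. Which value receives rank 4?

134

Sorted (descending): 137, 137, 137, 134, 128, 128, 127, 112
The 3 values of 137 occupy positions 1–3 → each gets rank 3.
The 2 values of 128 occupy positions 5–6 → each gets rank 6.
Rank 4 → value 134.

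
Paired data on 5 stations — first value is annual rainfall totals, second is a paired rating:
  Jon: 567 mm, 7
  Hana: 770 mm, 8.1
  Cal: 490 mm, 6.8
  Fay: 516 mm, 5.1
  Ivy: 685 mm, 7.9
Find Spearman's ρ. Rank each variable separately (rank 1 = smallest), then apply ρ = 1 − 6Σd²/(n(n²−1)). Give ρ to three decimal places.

Ranks of variable 1: 3, 5, 1, 2, 4
Ranks of variable 2: 3, 5, 2, 1, 4
d = r₁ − r₂: 0, 0, -1, 1, 0
d²: 0, 0, 1, 1, 0; Σd² = 2
ρ = 1 − 6·2/(5·24) = 1 − 12/120 = 0.900

0.900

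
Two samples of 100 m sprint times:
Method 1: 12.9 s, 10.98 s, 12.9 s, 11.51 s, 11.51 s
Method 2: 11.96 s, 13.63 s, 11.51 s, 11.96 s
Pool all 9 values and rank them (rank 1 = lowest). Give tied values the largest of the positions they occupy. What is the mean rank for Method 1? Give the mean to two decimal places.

Sorted (ascending): 10.98, 11.51, 11.51, 11.51, 11.96, 11.96, 12.9, 12.9, 13.63
The 3 values of 11.51 occupy positions 2–4 → each gets rank 4.
The 2 values of 11.96 occupy positions 5–6 → each gets rank 6.
The 2 values of 12.9 occupy positions 7–8 → each gets rank 8.
Method 1 values → pooled ranks: 12.9→8, 10.98→1, 12.9→8, 11.51→4, 11.51→4
Mean rank = (8 + 1 + 8 + 4 + 4) / 5 = 5.00

5.00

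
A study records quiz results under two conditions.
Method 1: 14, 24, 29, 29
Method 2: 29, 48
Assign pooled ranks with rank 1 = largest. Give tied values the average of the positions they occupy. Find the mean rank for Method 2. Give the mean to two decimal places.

Sorted (descending): 48, 29, 29, 29, 24, 14
The 3 values of 29 occupy positions 2–4 → average rank 3.
Method 2 values → pooled ranks: 29→3, 48→1
Mean rank = (3 + 1) / 2 = 2.00

2.00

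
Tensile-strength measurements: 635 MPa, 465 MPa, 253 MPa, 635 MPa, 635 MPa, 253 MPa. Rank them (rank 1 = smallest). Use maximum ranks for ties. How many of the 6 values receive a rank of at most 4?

Sorted (ascending): 253, 253, 465, 635, 635, 635
The 2 values of 253 occupy positions 1–2 → each gets rank 2.
The 3 values of 635 occupy positions 4–6 → each gets rank 6.
Ranks ≤ 4: {2, 2, 3} → 3 values.

3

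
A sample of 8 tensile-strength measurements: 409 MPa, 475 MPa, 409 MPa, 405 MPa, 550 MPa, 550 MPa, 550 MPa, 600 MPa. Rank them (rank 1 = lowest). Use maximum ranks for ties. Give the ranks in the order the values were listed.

Sorted (ascending): 405, 409, 409, 475, 550, 550, 550, 600
The 2 values of 409 occupy positions 2–3 → each gets rank 3.
The 3 values of 550 occupy positions 5–7 → each gets rank 7.

3, 4, 3, 1, 7, 7, 7, 8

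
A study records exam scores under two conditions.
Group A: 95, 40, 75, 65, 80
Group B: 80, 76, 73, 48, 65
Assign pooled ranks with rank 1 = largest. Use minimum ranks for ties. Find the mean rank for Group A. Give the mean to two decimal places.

Sorted (descending): 95, 80, 80, 76, 75, 73, 65, 65, 48, 40
The 2 values of 80 occupy positions 2–3 → each gets rank 2.
The 2 values of 65 occupy positions 7–8 → each gets rank 7.
Group A values → pooled ranks: 95→1, 40→10, 75→5, 65→7, 80→2
Mean rank = (1 + 10 + 5 + 7 + 2) / 5 = 5.00

5.00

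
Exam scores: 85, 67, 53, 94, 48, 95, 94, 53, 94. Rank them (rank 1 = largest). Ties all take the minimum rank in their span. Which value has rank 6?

67

Sorted (descending): 95, 94, 94, 94, 85, 67, 53, 53, 48
The 3 values of 94 occupy positions 2–4 → each gets rank 2.
The 2 values of 53 occupy positions 7–8 → each gets rank 7.
Rank 6 → value 67.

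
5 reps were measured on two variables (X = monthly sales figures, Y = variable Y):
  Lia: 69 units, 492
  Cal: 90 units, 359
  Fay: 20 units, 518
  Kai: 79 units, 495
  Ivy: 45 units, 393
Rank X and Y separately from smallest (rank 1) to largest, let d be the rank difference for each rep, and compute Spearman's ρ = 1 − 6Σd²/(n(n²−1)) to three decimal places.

-0.600

Ranks of variable 1: 3, 5, 1, 4, 2
Ranks of variable 2: 3, 1, 5, 4, 2
d = r₁ − r₂: 0, 4, -4, 0, 0
d²: 0, 16, 16, 0, 0; Σd² = 32
ρ = 1 − 6·32/(5·24) = 1 − 192/120 = -0.600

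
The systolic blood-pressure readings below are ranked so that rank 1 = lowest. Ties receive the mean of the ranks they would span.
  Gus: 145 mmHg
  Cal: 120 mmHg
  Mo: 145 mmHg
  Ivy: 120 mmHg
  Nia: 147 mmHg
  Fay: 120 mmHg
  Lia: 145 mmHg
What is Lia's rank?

Sorted (ascending): 120, 120, 120, 145, 145, 145, 147
The 3 values of 120 occupy positions 1–3 → average rank 2.
The 3 values of 145 occupy positions 4–6 → average rank 5.
Lia has value 145 mmHg → rank 5.

5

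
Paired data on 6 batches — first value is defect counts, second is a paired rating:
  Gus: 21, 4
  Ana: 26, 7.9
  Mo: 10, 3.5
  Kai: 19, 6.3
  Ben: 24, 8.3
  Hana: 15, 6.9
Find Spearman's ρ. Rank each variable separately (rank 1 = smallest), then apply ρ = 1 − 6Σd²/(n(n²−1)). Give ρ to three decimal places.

Ranks of variable 1: 4, 6, 1, 3, 5, 2
Ranks of variable 2: 2, 5, 1, 3, 6, 4
d = r₁ − r₂: 2, 1, 0, 0, -1, -2
d²: 4, 1, 0, 0, 1, 4; Σd² = 10
ρ = 1 − 6·10/(6·35) = 1 − 60/210 = 0.714

0.714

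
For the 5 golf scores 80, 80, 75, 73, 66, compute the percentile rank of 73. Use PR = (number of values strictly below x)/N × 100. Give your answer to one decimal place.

20.0

N = 5.
Strictly below 73: 1. Equal to 73: 1.
PR = 1/5 × 100 = 20.0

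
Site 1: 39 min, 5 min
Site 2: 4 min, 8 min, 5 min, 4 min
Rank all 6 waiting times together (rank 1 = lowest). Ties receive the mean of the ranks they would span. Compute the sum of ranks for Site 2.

Sorted (ascending): 4, 4, 5, 5, 8, 39
The 2 values of 4 occupy positions 1–2 → average rank (1+2)/2 = 1.5.
The 2 values of 5 occupy positions 3–4 → average rank (3+4)/2 = 3.5.
Site 2 values → pooled ranks: 4→1.5, 8→5, 5→3.5, 4→1.5
Rank sum = 1.5 + 5 + 3.5 + 1.5 = 11.5

11.5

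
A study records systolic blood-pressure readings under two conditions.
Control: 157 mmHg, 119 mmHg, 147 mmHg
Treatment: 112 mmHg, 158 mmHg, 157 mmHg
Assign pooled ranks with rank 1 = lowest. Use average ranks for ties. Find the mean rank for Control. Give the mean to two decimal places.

Sorted (ascending): 112, 119, 147, 157, 157, 158
The 2 values of 157 occupy positions 4–5 → average rank (4+5)/2 = 4.5.
Control values → pooled ranks: 157→4.5, 119→2, 147→3
Mean rank = (4.5 + 2 + 3) / 3 = 3.17

3.17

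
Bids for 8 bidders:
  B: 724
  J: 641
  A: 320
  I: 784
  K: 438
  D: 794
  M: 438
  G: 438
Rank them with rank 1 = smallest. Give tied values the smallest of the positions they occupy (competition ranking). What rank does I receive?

7

Sorted (ascending): 320, 438, 438, 438, 641, 724, 784, 794
The 3 values of 438 occupy positions 2–4 → each gets rank 2.
I has value 784 → rank 7.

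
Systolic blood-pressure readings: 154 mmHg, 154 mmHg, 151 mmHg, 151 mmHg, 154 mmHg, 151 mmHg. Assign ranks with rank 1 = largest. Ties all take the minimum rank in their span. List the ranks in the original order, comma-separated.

Sorted (descending): 154, 154, 154, 151, 151, 151
The 3 values of 154 occupy positions 1–3 → each gets rank 1.
The 3 values of 151 occupy positions 4–6 → each gets rank 4.

1, 1, 4, 4, 1, 4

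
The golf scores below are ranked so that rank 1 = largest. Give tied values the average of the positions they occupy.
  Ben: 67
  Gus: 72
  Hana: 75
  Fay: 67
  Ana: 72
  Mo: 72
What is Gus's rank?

Sorted (descending): 75, 72, 72, 72, 67, 67
The 3 values of 72 occupy positions 2–4 → average rank 3.
The 2 values of 67 occupy positions 5–6 → average rank (5+6)/2 = 5.5.
Gus has value 72 → rank 3.

3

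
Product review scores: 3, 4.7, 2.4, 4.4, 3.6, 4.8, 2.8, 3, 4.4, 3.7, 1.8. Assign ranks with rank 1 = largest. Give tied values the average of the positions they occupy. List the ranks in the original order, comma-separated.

Sorted (descending): 4.8, 4.7, 4.4, 4.4, 3.7, 3.6, 3, 3, 2.8, 2.4, 1.8
The 2 values of 4.4 occupy positions 3–4 → average rank (3+4)/2 = 3.5.
The 2 values of 3 occupy positions 7–8 → average rank (7+8)/2 = 7.5.

7.5, 2, 10, 3.5, 6, 1, 9, 7.5, 3.5, 5, 11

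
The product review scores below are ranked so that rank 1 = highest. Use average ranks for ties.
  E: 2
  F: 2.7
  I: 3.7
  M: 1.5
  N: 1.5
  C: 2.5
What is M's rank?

Sorted (descending): 3.7, 2.7, 2.5, 2, 1.5, 1.5
The 2 values of 1.5 occupy positions 5–6 → average rank (5+6)/2 = 5.5.
M has value 1.5 → rank 5.5.

5.5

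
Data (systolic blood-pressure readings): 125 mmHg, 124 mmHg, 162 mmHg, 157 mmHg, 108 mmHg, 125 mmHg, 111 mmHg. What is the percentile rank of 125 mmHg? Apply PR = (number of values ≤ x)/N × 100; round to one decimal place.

N = 7.
Strictly below 125: 3. Equal to 125: 2.
PR = 5/7 × 100 = 71.4

71.4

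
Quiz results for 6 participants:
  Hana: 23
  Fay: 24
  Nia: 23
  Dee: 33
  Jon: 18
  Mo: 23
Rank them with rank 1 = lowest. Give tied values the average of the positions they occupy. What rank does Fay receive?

Sorted (ascending): 18, 23, 23, 23, 24, 33
The 3 values of 23 occupy positions 2–4 → average rank 3.
Fay has value 24 → rank 5.

5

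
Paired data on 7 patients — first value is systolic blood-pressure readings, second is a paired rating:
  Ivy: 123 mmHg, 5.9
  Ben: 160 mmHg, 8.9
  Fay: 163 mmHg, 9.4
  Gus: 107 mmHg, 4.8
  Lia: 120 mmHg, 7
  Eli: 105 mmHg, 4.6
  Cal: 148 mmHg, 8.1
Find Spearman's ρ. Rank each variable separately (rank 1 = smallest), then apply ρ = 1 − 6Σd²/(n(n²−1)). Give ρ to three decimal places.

Ranks of variable 1: 4, 6, 7, 2, 3, 1, 5
Ranks of variable 2: 3, 6, 7, 2, 4, 1, 5
d = r₁ − r₂: 1, 0, 0, 0, -1, 0, 0
d²: 1, 0, 0, 0, 1, 0, 0; Σd² = 2
ρ = 1 − 6·2/(7·48) = 1 − 12/336 = 0.964

0.964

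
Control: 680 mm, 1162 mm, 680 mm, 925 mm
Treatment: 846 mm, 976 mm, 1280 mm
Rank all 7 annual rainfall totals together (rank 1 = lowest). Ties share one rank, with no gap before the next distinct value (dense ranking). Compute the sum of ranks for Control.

Sorted (ascending): 680, 680, 846, 925, 976, 1162, 1280
The 2 values of 680 share dense rank 1.
Remaining distinct values take the next consecutive integers.
Control values → pooled ranks: 680→1, 1162→5, 680→1, 925→3
Rank sum = 1 + 5 + 1 + 3 = 10

10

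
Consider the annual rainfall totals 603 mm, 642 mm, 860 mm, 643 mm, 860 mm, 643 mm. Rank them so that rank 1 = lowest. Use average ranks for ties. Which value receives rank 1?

603

Sorted (ascending): 603, 642, 643, 643, 860, 860
The 2 values of 643 occupy positions 3–4 → average rank (3+4)/2 = 3.5.
The 2 values of 860 occupy positions 5–6 → average rank (5+6)/2 = 5.5.
Rank 1 → value 603.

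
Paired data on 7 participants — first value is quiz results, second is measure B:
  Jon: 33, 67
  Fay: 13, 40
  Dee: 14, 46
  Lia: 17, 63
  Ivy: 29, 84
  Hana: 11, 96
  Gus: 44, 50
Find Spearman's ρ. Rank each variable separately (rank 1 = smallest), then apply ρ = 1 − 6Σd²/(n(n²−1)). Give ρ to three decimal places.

0.000

Ranks of variable 1: 6, 2, 3, 4, 5, 1, 7
Ranks of variable 2: 5, 1, 2, 4, 6, 7, 3
d = r₁ − r₂: 1, 1, 1, 0, -1, -6, 4
d²: 1, 1, 1, 0, 1, 36, 16; Σd² = 56
ρ = 1 − 6·56/(7·48) = 1 − 336/336 = 0.000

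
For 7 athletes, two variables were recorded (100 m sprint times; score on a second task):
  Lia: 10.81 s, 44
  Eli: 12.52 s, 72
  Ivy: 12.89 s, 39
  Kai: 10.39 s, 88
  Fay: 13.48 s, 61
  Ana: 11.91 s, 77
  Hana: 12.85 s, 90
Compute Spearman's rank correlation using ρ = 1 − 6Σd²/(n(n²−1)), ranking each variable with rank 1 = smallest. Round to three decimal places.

-0.321

Ranks of variable 1: 2, 4, 6, 1, 7, 3, 5
Ranks of variable 2: 2, 4, 1, 6, 3, 5, 7
d = r₁ − r₂: 0, 0, 5, -5, 4, -2, -2
d²: 0, 0, 25, 25, 16, 4, 4; Σd² = 74
ρ = 1 − 6·74/(7·48) = 1 − 444/336 = -0.321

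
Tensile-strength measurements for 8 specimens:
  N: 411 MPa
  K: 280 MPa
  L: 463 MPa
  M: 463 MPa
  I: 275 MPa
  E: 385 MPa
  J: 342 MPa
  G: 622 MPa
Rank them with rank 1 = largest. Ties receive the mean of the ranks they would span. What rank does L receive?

2.5

Sorted (descending): 622, 463, 463, 411, 385, 342, 280, 275
The 2 values of 463 occupy positions 2–3 → average rank (2+3)/2 = 2.5.
L has value 463 MPa → rank 2.5.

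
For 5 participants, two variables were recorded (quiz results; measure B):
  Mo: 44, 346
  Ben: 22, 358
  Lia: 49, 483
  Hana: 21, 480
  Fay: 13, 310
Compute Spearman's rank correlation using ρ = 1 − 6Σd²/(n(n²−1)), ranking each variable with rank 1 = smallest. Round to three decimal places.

0.600

Ranks of variable 1: 4, 3, 5, 2, 1
Ranks of variable 2: 2, 3, 5, 4, 1
d = r₁ − r₂: 2, 0, 0, -2, 0
d²: 4, 0, 0, 4, 0; Σd² = 8
ρ = 1 − 6·8/(5·24) = 1 − 48/120 = 0.600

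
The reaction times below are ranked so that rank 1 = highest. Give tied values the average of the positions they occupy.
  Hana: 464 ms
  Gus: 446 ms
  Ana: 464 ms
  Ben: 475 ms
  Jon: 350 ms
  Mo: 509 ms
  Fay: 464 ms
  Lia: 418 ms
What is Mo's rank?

1

Sorted (descending): 509, 475, 464, 464, 464, 446, 418, 350
The 3 values of 464 occupy positions 3–5 → average rank 4.
Mo has value 509 ms → rank 1.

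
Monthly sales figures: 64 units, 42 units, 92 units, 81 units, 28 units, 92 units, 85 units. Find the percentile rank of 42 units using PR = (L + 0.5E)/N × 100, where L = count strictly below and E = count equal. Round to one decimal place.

N = 7.
Strictly below 42: 1. Equal to 42: 1.
PR = (1 + 0.5·1)/7 × 100 = 21.4

21.4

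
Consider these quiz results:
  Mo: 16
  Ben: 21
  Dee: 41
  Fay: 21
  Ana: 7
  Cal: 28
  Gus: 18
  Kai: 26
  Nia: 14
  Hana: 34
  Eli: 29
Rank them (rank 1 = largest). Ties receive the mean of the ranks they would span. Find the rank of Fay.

Sorted (descending): 41, 34, 29, 28, 26, 21, 21, 18, 16, 14, 7
The 2 values of 21 occupy positions 6–7 → average rank (6+7)/2 = 6.5.
Fay has value 21 → rank 6.5.

6.5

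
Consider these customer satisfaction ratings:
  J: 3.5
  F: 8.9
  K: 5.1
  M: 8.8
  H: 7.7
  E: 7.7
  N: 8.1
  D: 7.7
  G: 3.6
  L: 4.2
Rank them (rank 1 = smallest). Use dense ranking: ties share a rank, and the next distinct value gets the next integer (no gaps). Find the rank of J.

1

Sorted (ascending): 3.5, 3.6, 4.2, 5.1, 7.7, 7.7, 7.7, 8.1, 8.8, 8.9
The 3 values of 7.7 share dense rank 5.
Remaining distinct values take the next consecutive integers.
J has value 3.5 → rank 1.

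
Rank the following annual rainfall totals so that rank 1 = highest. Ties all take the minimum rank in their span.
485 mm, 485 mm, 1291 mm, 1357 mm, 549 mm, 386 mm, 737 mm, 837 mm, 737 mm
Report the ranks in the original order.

7, 7, 2, 1, 6, 9, 4, 3, 4

Sorted (descending): 1357, 1291, 837, 737, 737, 549, 485, 485, 386
The 2 values of 737 occupy positions 4–5 → each gets rank 4.
The 2 values of 485 occupy positions 7–8 → each gets rank 7.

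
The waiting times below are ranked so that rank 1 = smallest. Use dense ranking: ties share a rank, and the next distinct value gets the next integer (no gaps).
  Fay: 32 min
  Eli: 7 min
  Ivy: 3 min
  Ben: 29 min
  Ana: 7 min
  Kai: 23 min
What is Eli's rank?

2

Sorted (ascending): 3, 7, 7, 23, 29, 32
The 2 values of 7 share dense rank 2.
Remaining distinct values take the next consecutive integers.
Eli has value 7 min → rank 2.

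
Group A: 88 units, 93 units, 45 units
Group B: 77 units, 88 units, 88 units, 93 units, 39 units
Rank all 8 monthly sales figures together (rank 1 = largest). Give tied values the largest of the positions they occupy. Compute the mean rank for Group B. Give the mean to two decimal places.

5.20

Sorted (descending): 93, 93, 88, 88, 88, 77, 45, 39
The 2 values of 93 occupy positions 1–2 → each gets rank 2.
The 3 values of 88 occupy positions 3–5 → each gets rank 5.
Group B values → pooled ranks: 77→6, 88→5, 88→5, 93→2, 39→8
Mean rank = (6 + 5 + 5 + 2 + 8) / 5 = 5.20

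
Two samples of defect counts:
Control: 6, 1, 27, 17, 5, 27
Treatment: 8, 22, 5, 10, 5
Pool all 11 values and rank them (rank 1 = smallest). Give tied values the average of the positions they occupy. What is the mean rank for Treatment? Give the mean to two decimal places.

5.60

Sorted (ascending): 1, 5, 5, 5, 6, 8, 10, 17, 22, 27, 27
The 3 values of 5 occupy positions 2–4 → average rank 3.
The 2 values of 27 occupy positions 10–11 → average rank (10+11)/2 = 10.5.
Treatment values → pooled ranks: 8→6, 22→9, 5→3, 10→7, 5→3
Mean rank = (6 + 9 + 3 + 7 + 3) / 5 = 5.60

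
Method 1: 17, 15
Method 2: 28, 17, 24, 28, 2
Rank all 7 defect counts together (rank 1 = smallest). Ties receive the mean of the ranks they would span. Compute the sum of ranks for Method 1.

5.5

Sorted (ascending): 2, 15, 17, 17, 24, 28, 28
The 2 values of 17 occupy positions 3–4 → average rank (3+4)/2 = 3.5.
The 2 values of 28 occupy positions 6–7 → average rank (6+7)/2 = 6.5.
Method 1 values → pooled ranks: 17→3.5, 15→2
Rank sum = 3.5 + 2 = 5.5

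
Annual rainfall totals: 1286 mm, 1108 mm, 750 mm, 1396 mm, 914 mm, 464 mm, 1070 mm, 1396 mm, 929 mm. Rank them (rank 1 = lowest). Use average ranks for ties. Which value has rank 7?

Sorted (ascending): 464, 750, 914, 929, 1070, 1108, 1286, 1396, 1396
The 2 values of 1396 occupy positions 8–9 → average rank (8+9)/2 = 8.5.
Rank 7 → value 1286.

1286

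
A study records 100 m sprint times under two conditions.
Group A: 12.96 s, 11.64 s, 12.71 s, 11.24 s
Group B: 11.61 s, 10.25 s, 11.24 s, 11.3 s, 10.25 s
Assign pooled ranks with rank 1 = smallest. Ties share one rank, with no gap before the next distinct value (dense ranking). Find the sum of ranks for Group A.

20

Sorted (ascending): 10.25, 10.25, 11.24, 11.24, 11.3, 11.61, 11.64, 12.71, 12.96
The 2 values of 10.25 share dense rank 1.
The 2 values of 11.24 share dense rank 2.
Remaining distinct values take the next consecutive integers.
Group A values → pooled ranks: 12.96→7, 11.64→5, 12.71→6, 11.24→2
Rank sum = 7 + 5 + 6 + 2 = 20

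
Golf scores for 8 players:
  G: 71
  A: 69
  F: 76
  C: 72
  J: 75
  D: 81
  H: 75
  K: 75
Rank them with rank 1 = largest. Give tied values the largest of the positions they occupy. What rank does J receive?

Sorted (descending): 81, 76, 75, 75, 75, 72, 71, 69
The 3 values of 75 occupy positions 3–5 → each gets rank 5.
J has value 75 → rank 5.

5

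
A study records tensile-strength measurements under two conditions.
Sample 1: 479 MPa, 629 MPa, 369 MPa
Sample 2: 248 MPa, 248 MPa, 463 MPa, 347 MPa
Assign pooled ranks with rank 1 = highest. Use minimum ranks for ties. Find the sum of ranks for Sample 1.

7

Sorted (descending): 629, 479, 463, 369, 347, 248, 248
The 2 values of 248 occupy positions 6–7 → each gets rank 6.
Sample 1 values → pooled ranks: 479→2, 629→1, 369→4
Rank sum = 2 + 1 + 4 = 7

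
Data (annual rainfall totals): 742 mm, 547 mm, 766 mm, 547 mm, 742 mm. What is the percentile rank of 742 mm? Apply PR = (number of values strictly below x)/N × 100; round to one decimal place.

N = 5.
Strictly below 742: 2. Equal to 742: 2.
PR = 2/5 × 100 = 40.0

40.0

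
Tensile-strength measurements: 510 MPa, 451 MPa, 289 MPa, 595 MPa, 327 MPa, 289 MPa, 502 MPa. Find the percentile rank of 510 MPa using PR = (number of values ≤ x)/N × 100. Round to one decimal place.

85.7

N = 7.
Strictly below 510: 5. Equal to 510: 1.
PR = 6/7 × 100 = 85.7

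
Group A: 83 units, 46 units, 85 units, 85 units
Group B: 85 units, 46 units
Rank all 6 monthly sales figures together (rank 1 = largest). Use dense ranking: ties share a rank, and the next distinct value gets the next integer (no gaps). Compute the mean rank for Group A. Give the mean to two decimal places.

Sorted (descending): 85, 85, 85, 83, 46, 46
The 3 values of 85 share dense rank 1.
The 2 values of 46 share dense rank 3.
Remaining distinct values take the next consecutive integers.
Group A values → pooled ranks: 83→2, 46→3, 85→1, 85→1
Mean rank = (2 + 3 + 1 + 1) / 4 = 1.75

1.75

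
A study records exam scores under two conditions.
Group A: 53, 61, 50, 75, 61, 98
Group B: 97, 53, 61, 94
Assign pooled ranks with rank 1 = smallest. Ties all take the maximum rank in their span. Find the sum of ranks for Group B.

Sorted (ascending): 50, 53, 53, 61, 61, 61, 75, 94, 97, 98
The 2 values of 53 occupy positions 2–3 → each gets rank 3.
The 3 values of 61 occupy positions 4–6 → each gets rank 6.
Group B values → pooled ranks: 97→9, 53→3, 61→6, 94→8
Rank sum = 9 + 3 + 6 + 8 = 26

26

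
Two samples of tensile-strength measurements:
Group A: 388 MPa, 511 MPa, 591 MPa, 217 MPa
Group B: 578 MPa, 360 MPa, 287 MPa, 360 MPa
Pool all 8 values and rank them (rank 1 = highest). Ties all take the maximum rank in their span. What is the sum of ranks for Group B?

21

Sorted (descending): 591, 578, 511, 388, 360, 360, 287, 217
The 2 values of 360 occupy positions 5–6 → each gets rank 6.
Group B values → pooled ranks: 578→2, 360→6, 287→7, 360→6
Rank sum = 2 + 6 + 7 + 6 = 21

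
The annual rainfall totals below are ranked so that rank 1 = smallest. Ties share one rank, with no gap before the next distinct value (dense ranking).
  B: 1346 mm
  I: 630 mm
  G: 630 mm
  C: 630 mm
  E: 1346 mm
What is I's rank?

Sorted (ascending): 630, 630, 630, 1346, 1346
The 3 values of 630 share dense rank 1.
The 2 values of 1346 share dense rank 2.
I has value 630 mm → rank 1.

1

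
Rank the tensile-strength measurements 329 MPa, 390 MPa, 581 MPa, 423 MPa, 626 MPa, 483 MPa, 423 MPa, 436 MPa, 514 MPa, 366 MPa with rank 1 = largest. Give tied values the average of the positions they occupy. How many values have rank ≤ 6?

5

Sorted (descending): 626, 581, 514, 483, 436, 423, 423, 390, 366, 329
The 2 values of 423 occupy positions 6–7 → average rank (6+7)/2 = 6.5.
Ranks ≤ 6: {1, 2, 3, 4, 5} → 5 values.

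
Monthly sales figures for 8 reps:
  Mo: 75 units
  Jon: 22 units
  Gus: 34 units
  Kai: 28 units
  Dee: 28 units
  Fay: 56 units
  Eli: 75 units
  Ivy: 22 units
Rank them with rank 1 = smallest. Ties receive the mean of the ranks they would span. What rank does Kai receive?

3.5

Sorted (ascending): 22, 22, 28, 28, 34, 56, 75, 75
The 2 values of 22 occupy positions 1–2 → average rank (1+2)/2 = 1.5.
The 2 values of 28 occupy positions 3–4 → average rank (3+4)/2 = 3.5.
The 2 values of 75 occupy positions 7–8 → average rank (7+8)/2 = 7.5.
Kai has value 28 units → rank 3.5.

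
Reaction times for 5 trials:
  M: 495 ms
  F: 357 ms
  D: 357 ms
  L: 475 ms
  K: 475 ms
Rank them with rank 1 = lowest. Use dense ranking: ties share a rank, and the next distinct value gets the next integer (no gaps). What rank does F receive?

Sorted (ascending): 357, 357, 475, 475, 495
The 2 values of 357 share dense rank 1.
The 2 values of 475 share dense rank 2.
Remaining distinct values take the next consecutive integers.
F has value 357 ms → rank 1.

1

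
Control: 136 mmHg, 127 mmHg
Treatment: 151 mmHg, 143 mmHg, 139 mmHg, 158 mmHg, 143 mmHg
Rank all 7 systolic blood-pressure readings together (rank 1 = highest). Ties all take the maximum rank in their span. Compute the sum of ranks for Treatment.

Sorted (descending): 158, 151, 143, 143, 139, 136, 127
The 2 values of 143 occupy positions 3–4 → each gets rank 4.
Treatment values → pooled ranks: 151→2, 143→4, 139→5, 158→1, 143→4
Rank sum = 2 + 4 + 5 + 1 + 4 = 16

16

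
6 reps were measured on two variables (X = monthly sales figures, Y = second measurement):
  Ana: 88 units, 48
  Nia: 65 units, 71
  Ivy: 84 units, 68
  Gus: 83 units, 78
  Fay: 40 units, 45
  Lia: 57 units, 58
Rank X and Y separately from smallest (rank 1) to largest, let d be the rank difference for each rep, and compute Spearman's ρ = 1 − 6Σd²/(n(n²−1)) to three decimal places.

0.257

Ranks of variable 1: 6, 3, 5, 4, 1, 2
Ranks of variable 2: 2, 5, 4, 6, 1, 3
d = r₁ − r₂: 4, -2, 1, -2, 0, -1
d²: 16, 4, 1, 4, 0, 1; Σd² = 26
ρ = 1 − 6·26/(6·35) = 1 − 156/210 = 0.257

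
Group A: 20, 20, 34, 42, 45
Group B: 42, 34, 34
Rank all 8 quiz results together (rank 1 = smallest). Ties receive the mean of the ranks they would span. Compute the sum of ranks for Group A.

21.5

Sorted (ascending): 20, 20, 34, 34, 34, 42, 42, 45
The 2 values of 20 occupy positions 1–2 → average rank (1+2)/2 = 1.5.
The 3 values of 34 occupy positions 3–5 → average rank 4.
The 2 values of 42 occupy positions 6–7 → average rank (6+7)/2 = 6.5.
Group A values → pooled ranks: 20→1.5, 20→1.5, 34→4, 42→6.5, 45→8
Rank sum = 1.5 + 1.5 + 4 + 6.5 + 8 = 21.5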